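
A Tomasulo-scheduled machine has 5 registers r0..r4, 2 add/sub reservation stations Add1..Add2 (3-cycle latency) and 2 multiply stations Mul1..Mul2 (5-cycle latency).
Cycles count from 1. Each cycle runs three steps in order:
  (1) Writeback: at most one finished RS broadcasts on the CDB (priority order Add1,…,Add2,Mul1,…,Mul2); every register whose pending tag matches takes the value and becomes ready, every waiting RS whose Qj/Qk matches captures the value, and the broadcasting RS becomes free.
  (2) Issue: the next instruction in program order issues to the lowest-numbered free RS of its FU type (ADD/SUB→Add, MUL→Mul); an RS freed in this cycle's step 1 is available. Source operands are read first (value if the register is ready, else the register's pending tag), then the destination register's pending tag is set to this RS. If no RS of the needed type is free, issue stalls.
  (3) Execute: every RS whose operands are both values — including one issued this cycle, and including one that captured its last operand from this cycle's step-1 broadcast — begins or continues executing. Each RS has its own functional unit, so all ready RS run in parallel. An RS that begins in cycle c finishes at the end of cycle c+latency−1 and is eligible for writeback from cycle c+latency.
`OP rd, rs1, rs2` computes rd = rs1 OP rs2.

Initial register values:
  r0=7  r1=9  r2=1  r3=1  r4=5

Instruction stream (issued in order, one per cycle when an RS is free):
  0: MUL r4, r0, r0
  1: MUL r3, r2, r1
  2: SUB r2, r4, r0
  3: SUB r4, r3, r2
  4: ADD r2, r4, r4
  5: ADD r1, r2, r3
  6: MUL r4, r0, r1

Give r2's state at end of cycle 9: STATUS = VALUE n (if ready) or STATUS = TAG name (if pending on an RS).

c1: issue MUL r4<-Mul1 | r0:7,r1:9,r2:1,r3:1,r4:Mul1
c2: issue MUL r3<-Mul2 | r0:7,r1:9,r2:1,r3:Mul2,r4:Mul1
c3: issue SUB r2<-Add1 | r0:7,r1:9,r2:Add1,r3:Mul2,r4:Mul1
c4: issue SUB r4<-Add2 | r0:7,r1:9,r2:Add1,r3:Mul2,r4:Add2
c5: stall | r0:7,r1:9,r2:Add1,r3:Mul2,r4:Add2
c6: CDB Mul1=49; stall | r0:7,r1:9,r2:Add1,r3:Mul2,r4:Add2
c7: CDB Mul2=9; stall | r0:7,r1:9,r2:Add1,r3:9,r4:Add2
c8: stall | r0:7,r1:9,r2:Add1,r3:9,r4:Add2
c9: CDB Add1=42; issue ADD r2<-Add1 | r0:7,r1:9,r2:Add1,r3:9,r4:Add2

STATUS = TAG Add1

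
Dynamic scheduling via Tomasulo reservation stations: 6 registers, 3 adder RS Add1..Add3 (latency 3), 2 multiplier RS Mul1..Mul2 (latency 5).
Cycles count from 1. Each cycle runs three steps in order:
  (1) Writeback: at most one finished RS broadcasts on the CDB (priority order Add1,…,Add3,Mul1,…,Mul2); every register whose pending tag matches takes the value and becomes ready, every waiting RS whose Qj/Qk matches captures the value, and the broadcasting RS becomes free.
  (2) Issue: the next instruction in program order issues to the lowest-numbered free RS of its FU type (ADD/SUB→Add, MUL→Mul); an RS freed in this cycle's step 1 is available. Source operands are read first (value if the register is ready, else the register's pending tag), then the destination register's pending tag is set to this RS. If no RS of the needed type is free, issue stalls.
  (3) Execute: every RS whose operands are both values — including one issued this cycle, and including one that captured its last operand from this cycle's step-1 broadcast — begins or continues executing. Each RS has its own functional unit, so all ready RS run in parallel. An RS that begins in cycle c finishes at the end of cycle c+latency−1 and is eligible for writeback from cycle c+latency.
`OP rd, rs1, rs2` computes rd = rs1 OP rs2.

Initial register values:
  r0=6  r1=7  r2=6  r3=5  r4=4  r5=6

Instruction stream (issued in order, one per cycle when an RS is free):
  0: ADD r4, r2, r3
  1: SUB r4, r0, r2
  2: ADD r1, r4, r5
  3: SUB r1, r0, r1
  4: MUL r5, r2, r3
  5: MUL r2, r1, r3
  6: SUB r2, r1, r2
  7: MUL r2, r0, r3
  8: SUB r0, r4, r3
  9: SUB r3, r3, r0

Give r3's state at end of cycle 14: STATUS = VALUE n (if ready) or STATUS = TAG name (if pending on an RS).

STATUS = TAG Add3

c1: issue ADD r4<-Add1 | r0:6,r1:7,r2:6,r3:5,r4:Add1,r5:6
c2: issue SUB r4<-Add2 | r0:6,r1:7,r2:6,r3:5,r4:Add2,r5:6
c3: issue ADD r1<-Add3 | r0:6,r1:Add3,r2:6,r3:5,r4:Add2,r5:6
c4: CDB Add1=11; issue SUB r1<-Add1 | r0:6,r1:Add1,r2:6,r3:5,r4:Add2,r5:6
c5: CDB Add2=0; issue MUL r5<-Mul1 | r0:6,r1:Add1,r2:6,r3:5,r4:0,r5:Mul1
c6: issue MUL r2<-Mul2 | r0:6,r1:Add1,r2:Mul2,r3:5,r4:0,r5:Mul1
c7: issue SUB r2<-Add2 | r0:6,r1:Add1,r2:Add2,r3:5,r4:0,r5:Mul1
c8: CDB Add3=6; stall | r0:6,r1:Add1,r2:Add2,r3:5,r4:0,r5:Mul1
c9: stall | r0:6,r1:Add1,r2:Add2,r3:5,r4:0,r5:Mul1
c10: CDB Mul1=30; issue MUL r2<-Mul1 | r0:6,r1:Add1,r2:Mul1,r3:5,r4:0,r5:30
c11: CDB Add1=0; issue SUB r0<-Add1 | r0:Add1,r1:0,r2:Mul1,r3:5,r4:0,r5:30
c12: issue SUB r3<-Add3 | r0:Add1,r1:0,r2:Mul1,r3:Add3,r4:0,r5:30
c13: - | r0:Add1,r1:0,r2:Mul1,r3:Add3,r4:0,r5:30
c14: CDB Add1=-5 | r0:-5,r1:0,r2:Mul1,r3:Add3,r4:0,r5:30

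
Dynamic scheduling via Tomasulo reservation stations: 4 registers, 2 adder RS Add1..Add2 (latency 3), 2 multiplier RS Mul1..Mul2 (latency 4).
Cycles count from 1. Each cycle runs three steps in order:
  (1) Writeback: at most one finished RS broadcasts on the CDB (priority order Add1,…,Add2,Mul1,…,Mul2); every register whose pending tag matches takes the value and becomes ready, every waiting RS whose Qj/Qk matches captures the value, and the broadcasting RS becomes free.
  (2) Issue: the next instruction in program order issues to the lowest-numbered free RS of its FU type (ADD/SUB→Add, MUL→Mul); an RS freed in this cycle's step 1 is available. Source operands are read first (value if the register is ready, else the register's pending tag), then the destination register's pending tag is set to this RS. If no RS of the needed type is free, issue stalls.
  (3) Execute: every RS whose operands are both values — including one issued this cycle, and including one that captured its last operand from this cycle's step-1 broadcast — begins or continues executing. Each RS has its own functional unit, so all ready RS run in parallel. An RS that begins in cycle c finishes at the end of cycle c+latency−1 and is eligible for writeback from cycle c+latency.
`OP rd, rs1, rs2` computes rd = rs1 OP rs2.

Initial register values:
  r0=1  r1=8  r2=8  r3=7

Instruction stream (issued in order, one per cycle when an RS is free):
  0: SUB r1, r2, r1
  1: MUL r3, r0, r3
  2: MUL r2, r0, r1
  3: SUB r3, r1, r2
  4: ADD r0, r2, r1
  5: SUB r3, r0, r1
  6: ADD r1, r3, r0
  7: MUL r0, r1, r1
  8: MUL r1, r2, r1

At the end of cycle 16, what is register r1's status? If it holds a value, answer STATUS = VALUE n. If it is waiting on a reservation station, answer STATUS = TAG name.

c1: issue SUB r1<-Add1 | r0:1,r1:Add1,r2:8,r3:7
c2: issue MUL r3<-Mul1 | r0:1,r1:Add1,r2:8,r3:Mul1
c3: issue MUL r2<-Mul2 | r0:1,r1:Add1,r2:Mul2,r3:Mul1
c4: CDB Add1=0; issue SUB r3<-Add1 | r0:1,r1:0,r2:Mul2,r3:Add1
c5: issue ADD r0<-Add2 | r0:Add2,r1:0,r2:Mul2,r3:Add1
c6: CDB Mul1=7; stall | r0:Add2,r1:0,r2:Mul2,r3:Add1
c7: stall | r0:Add2,r1:0,r2:Mul2,r3:Add1
c8: CDB Mul2=0; stall | r0:Add2,r1:0,r2:0,r3:Add1
c9: stall | r0:Add2,r1:0,r2:0,r3:Add1
c10: stall | r0:Add2,r1:0,r2:0,r3:Add1
c11: CDB Add1=0; issue SUB r3<-Add1 | r0:Add2,r1:0,r2:0,r3:Add1
c12: CDB Add2=0; issue ADD r1<-Add2 | r0:0,r1:Add2,r2:0,r3:Add1
c13: issue MUL r0<-Mul1 | r0:Mul1,r1:Add2,r2:0,r3:Add1
c14: issue MUL r1<-Mul2 | r0:Mul1,r1:Mul2,r2:0,r3:Add1
c15: CDB Add1=0 | r0:Mul1,r1:Mul2,r2:0,r3:0
c16: - | r0:Mul1,r1:Mul2,r2:0,r3:0

STATUS = TAG Mul2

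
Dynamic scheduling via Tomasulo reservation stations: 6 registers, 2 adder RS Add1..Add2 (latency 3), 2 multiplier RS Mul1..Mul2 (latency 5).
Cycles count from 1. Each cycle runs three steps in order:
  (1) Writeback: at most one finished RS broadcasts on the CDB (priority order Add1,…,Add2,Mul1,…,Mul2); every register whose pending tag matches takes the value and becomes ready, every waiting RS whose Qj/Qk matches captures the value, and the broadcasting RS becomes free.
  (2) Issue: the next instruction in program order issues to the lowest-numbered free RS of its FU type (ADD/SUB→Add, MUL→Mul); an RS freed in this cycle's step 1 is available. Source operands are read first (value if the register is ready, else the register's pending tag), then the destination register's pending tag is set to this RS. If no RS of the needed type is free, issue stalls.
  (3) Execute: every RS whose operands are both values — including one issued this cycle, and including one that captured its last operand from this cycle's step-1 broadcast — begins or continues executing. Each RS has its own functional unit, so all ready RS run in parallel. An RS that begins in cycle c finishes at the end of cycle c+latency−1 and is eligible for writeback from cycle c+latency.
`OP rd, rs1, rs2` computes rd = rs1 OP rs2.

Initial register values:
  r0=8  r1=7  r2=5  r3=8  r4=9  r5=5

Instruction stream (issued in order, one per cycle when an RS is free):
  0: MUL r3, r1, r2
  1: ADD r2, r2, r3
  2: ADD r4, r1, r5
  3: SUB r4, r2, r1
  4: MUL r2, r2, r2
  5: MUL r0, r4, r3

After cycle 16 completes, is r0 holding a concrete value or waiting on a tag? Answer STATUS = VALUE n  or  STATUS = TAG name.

STATUS = TAG Mul2

  c1: issue MUL r3<-Mul1  regs: r0:8,r1:7,r2:5,r3:Mul1,r4:9,r5:5
  c2: issue ADD r2<-Add1  regs: r0:8,r1:7,r2:Add1,r3:Mul1,r4:9,r5:5
  c3: issue ADD r4<-Add2  regs: r0:8,r1:7,r2:Add1,r3:Mul1,r4:Add2,r5:5
  c4: stall  regs: r0:8,r1:7,r2:Add1,r3:Mul1,r4:Add2,r5:5
  c5: stall  regs: r0:8,r1:7,r2:Add1,r3:Mul1,r4:Add2,r5:5
  c6: CDB Add2=12; issue SUB r4<-Add2  regs: r0:8,r1:7,r2:Add1,r3:Mul1,r4:Add2,r5:5
  c7: CDB Mul1=35; issue MUL r2<-Mul1  regs: r0:8,r1:7,r2:Mul1,r3:35,r4:Add2,r5:5
  c8: issue MUL r0<-Mul2  regs: r0:Mul2,r1:7,r2:Mul1,r3:35,r4:Add2,r5:5
  c9: -  regs: r0:Mul2,r1:7,r2:Mul1,r3:35,r4:Add2,r5:5
  c10: CDB Add1=40  regs: r0:Mul2,r1:7,r2:Mul1,r3:35,r4:Add2,r5:5
  c11: -  regs: r0:Mul2,r1:7,r2:Mul1,r3:35,r4:Add2,r5:5
  c12: -  regs: r0:Mul2,r1:7,r2:Mul1,r3:35,r4:Add2,r5:5
  c13: CDB Add2=33  regs: r0:Mul2,r1:7,r2:Mul1,r3:35,r4:33,r5:5
  c14: -  regs: r0:Mul2,r1:7,r2:Mul1,r3:35,r4:33,r5:5
  c15: CDB Mul1=1600  regs: r0:Mul2,r1:7,r2:1600,r3:35,r4:33,r5:5
  c16: -  regs: r0:Mul2,r1:7,r2:1600,r3:35,r4:33,r5:5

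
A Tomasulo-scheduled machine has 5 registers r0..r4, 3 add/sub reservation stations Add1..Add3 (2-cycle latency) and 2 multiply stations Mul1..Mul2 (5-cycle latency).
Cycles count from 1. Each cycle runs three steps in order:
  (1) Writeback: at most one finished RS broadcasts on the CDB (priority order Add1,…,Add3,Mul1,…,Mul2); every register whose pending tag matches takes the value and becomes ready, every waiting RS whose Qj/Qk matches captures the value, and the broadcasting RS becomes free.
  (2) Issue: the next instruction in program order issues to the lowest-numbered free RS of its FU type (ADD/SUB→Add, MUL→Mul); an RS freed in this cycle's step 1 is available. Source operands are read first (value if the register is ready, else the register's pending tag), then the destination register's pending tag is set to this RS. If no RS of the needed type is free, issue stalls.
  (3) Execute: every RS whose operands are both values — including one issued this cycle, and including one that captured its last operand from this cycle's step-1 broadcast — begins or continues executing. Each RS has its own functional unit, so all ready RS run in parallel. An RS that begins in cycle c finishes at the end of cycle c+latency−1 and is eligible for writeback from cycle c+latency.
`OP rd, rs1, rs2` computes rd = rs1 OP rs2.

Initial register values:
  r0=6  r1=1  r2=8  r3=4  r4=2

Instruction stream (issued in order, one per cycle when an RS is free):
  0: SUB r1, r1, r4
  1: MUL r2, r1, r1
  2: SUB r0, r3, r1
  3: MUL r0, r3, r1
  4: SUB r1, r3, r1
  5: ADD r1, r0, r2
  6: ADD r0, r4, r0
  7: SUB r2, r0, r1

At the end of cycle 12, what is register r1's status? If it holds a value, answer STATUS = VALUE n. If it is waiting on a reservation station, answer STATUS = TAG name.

STATUS = VALUE -3

cycle 1: issue SUB r1<-Add1 // r0:6,r1:Add1,r2:8,r3:4,r4:2
cycle 2: issue MUL r2<-Mul1 // r0:6,r1:Add1,r2:Mul1,r3:4,r4:2
cycle 3: CDB Add1=-1; issue SUB r0<-Add1 // r0:Add1,r1:-1,r2:Mul1,r3:4,r4:2
cycle 4: issue MUL r0<-Mul2 // r0:Mul2,r1:-1,r2:Mul1,r3:4,r4:2
cycle 5: CDB Add1=5; issue SUB r1<-Add1 // r0:Mul2,r1:Add1,r2:Mul1,r3:4,r4:2
cycle 6: issue ADD r1<-Add2 // r0:Mul2,r1:Add2,r2:Mul1,r3:4,r4:2
cycle 7: CDB Add1=5; issue ADD r0<-Add1 // r0:Add1,r1:Add2,r2:Mul1,r3:4,r4:2
cycle 8: CDB Mul1=1; issue SUB r2<-Add3 // r0:Add1,r1:Add2,r2:Add3,r3:4,r4:2
cycle 9: CDB Mul2=-4 // r0:Add1,r1:Add2,r2:Add3,r3:4,r4:2
cycle 10: - // r0:Add1,r1:Add2,r2:Add3,r3:4,r4:2
cycle 11: CDB Add1=-2 // r0:-2,r1:Add2,r2:Add3,r3:4,r4:2
cycle 12: CDB Add2=-3 // r0:-2,r1:-3,r2:Add3,r3:4,r4:2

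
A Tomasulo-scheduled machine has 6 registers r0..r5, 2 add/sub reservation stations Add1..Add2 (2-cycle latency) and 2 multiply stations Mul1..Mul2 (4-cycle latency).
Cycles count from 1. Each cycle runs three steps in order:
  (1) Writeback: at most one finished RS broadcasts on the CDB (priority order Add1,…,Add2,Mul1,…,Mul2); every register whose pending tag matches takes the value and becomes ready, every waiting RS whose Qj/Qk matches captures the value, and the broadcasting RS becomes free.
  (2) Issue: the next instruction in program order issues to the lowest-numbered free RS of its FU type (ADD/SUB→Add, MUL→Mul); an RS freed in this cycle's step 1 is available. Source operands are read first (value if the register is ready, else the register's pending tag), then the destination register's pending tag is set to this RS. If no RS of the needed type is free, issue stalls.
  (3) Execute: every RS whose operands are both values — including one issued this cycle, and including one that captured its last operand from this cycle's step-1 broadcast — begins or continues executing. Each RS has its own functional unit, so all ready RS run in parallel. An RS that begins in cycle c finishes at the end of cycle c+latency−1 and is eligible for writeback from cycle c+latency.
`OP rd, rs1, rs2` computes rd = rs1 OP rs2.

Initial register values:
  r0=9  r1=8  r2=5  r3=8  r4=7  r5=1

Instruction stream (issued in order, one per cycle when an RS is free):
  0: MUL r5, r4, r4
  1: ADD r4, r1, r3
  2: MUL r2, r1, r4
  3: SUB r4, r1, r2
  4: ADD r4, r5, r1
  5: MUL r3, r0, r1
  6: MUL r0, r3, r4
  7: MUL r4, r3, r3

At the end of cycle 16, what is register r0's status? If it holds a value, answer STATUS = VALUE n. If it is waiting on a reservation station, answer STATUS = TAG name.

  c1: issue MUL r5<-Mul1  regs: r0:9,r1:8,r2:5,r3:8,r4:7,r5:Mul1
  c2: issue ADD r4<-Add1  regs: r0:9,r1:8,r2:5,r3:8,r4:Add1,r5:Mul1
  c3: issue MUL r2<-Mul2  regs: r0:9,r1:8,r2:Mul2,r3:8,r4:Add1,r5:Mul1
  c4: CDB Add1=16; issue SUB r4<-Add1  regs: r0:9,r1:8,r2:Mul2,r3:8,r4:Add1,r5:Mul1
  c5: CDB Mul1=49; issue ADD r4<-Add2  regs: r0:9,r1:8,r2:Mul2,r3:8,r4:Add2,r5:49
  c6: issue MUL r3<-Mul1  regs: r0:9,r1:8,r2:Mul2,r3:Mul1,r4:Add2,r5:49
  c7: CDB Add2=57; stall  regs: r0:9,r1:8,r2:Mul2,r3:Mul1,r4:57,r5:49
  c8: CDB Mul2=128; issue MUL r0<-Mul2  regs: r0:Mul2,r1:8,r2:128,r3:Mul1,r4:57,r5:49
  c9: stall  regs: r0:Mul2,r1:8,r2:128,r3:Mul1,r4:57,r5:49
  c10: CDB Add1=-120; stall  regs: r0:Mul2,r1:8,r2:128,r3:Mul1,r4:57,r5:49
  c11: CDB Mul1=72; issue MUL r4<-Mul1  regs: r0:Mul2,r1:8,r2:128,r3:72,r4:Mul1,r5:49
  c12: -  regs: r0:Mul2,r1:8,r2:128,r3:72,r4:Mul1,r5:49
  c13: -  regs: r0:Mul2,r1:8,r2:128,r3:72,r4:Mul1,r5:49
  c14: -  regs: r0:Mul2,r1:8,r2:128,r3:72,r4:Mul1,r5:49
  c15: CDB Mul1=5184  regs: r0:Mul2,r1:8,r2:128,r3:72,r4:5184,r5:49
  c16: CDB Mul2=4104  regs: r0:4104,r1:8,r2:128,r3:72,r4:5184,r5:49

STATUS = VALUE 4104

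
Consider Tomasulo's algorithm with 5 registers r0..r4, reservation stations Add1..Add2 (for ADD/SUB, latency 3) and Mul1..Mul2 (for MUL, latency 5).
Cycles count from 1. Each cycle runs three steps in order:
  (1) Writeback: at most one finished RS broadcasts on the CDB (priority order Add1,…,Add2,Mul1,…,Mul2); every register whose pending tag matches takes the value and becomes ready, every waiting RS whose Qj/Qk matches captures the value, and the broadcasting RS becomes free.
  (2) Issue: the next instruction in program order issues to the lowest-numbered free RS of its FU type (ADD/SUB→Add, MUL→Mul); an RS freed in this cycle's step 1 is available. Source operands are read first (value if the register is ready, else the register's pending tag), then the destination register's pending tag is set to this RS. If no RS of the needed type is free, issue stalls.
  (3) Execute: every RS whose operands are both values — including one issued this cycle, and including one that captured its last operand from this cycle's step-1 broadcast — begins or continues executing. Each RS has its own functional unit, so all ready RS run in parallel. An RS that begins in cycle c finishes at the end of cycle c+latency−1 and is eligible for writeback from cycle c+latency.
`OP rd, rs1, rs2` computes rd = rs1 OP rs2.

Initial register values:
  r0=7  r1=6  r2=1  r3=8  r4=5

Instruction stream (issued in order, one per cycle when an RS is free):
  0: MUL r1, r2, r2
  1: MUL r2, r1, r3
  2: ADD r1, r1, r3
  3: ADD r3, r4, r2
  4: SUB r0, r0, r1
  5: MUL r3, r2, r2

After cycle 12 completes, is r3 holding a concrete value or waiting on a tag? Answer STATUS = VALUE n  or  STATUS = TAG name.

c1: issue MUL r1<-Mul1 | r0:7,r1:Mul1,r2:1,r3:8,r4:5
c2: issue MUL r2<-Mul2 | r0:7,r1:Mul1,r2:Mul2,r3:8,r4:5
c3: issue ADD r1<-Add1 | r0:7,r1:Add1,r2:Mul2,r3:8,r4:5
c4: issue ADD r3<-Add2 | r0:7,r1:Add1,r2:Mul2,r3:Add2,r4:5
c5: stall | r0:7,r1:Add1,r2:Mul2,r3:Add2,r4:5
c6: CDB Mul1=1; stall | r0:7,r1:Add1,r2:Mul2,r3:Add2,r4:5
c7: stall | r0:7,r1:Add1,r2:Mul2,r3:Add2,r4:5
c8: stall | r0:7,r1:Add1,r2:Mul2,r3:Add2,r4:5
c9: CDB Add1=9; issue SUB r0<-Add1 | r0:Add1,r1:9,r2:Mul2,r3:Add2,r4:5
c10: issue MUL r3<-Mul1 | r0:Add1,r1:9,r2:Mul2,r3:Mul1,r4:5
c11: CDB Mul2=8 | r0:Add1,r1:9,r2:8,r3:Mul1,r4:5
c12: CDB Add1=-2 | r0:-2,r1:9,r2:8,r3:Mul1,r4:5

STATUS = TAG Mul1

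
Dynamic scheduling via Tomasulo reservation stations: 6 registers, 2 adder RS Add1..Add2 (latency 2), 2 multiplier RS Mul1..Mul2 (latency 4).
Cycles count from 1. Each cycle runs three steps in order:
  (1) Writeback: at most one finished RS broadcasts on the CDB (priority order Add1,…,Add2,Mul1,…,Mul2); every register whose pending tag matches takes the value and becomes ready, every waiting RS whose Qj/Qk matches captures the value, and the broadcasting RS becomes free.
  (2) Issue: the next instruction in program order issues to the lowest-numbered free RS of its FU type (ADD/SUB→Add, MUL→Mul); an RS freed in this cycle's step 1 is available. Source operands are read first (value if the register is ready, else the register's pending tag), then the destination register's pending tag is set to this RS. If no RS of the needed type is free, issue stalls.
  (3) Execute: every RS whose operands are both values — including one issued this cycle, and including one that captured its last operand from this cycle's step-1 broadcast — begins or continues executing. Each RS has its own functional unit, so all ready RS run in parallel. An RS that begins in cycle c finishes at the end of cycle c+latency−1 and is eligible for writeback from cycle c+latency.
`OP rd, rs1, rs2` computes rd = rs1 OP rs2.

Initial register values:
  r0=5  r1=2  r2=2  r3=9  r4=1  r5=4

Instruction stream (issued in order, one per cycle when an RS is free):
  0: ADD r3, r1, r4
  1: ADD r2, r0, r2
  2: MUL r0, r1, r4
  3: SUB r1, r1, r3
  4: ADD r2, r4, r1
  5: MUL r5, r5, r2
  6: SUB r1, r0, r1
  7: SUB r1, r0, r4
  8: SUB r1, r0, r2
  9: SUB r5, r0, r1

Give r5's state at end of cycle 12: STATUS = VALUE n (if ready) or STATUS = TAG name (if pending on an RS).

STATUS = TAG Add2

  c1: issue ADD r3<-Add1  regs: r0:5,r1:2,r2:2,r3:Add1,r4:1,r5:4
  c2: issue ADD r2<-Add2  regs: r0:5,r1:2,r2:Add2,r3:Add1,r4:1,r5:4
  c3: CDB Add1=3; issue MUL r0<-Mul1  regs: r0:Mul1,r1:2,r2:Add2,r3:3,r4:1,r5:4
  c4: CDB Add2=7; issue SUB r1<-Add1  regs: r0:Mul1,r1:Add1,r2:7,r3:3,r4:1,r5:4
  c5: issue ADD r2<-Add2  regs: r0:Mul1,r1:Add1,r2:Add2,r3:3,r4:1,r5:4
  c6: CDB Add1=-1; issue MUL r5<-Mul2  regs: r0:Mul1,r1:-1,r2:Add2,r3:3,r4:1,r5:Mul2
  c7: CDB Mul1=2; issue SUB r1<-Add1  regs: r0:2,r1:Add1,r2:Add2,r3:3,r4:1,r5:Mul2
  c8: CDB Add2=0; issue SUB r1<-Add2  regs: r0:2,r1:Add2,r2:0,r3:3,r4:1,r5:Mul2
  c9: CDB Add1=3; issue SUB r1<-Add1  regs: r0:2,r1:Add1,r2:0,r3:3,r4:1,r5:Mul2
  c10: CDB Add2=1; issue SUB r5<-Add2  regs: r0:2,r1:Add1,r2:0,r3:3,r4:1,r5:Add2
  c11: CDB Add1=2  regs: r0:2,r1:2,r2:0,r3:3,r4:1,r5:Add2
  c12: CDB Mul2=0  regs: r0:2,r1:2,r2:0,r3:3,r4:1,r5:Add2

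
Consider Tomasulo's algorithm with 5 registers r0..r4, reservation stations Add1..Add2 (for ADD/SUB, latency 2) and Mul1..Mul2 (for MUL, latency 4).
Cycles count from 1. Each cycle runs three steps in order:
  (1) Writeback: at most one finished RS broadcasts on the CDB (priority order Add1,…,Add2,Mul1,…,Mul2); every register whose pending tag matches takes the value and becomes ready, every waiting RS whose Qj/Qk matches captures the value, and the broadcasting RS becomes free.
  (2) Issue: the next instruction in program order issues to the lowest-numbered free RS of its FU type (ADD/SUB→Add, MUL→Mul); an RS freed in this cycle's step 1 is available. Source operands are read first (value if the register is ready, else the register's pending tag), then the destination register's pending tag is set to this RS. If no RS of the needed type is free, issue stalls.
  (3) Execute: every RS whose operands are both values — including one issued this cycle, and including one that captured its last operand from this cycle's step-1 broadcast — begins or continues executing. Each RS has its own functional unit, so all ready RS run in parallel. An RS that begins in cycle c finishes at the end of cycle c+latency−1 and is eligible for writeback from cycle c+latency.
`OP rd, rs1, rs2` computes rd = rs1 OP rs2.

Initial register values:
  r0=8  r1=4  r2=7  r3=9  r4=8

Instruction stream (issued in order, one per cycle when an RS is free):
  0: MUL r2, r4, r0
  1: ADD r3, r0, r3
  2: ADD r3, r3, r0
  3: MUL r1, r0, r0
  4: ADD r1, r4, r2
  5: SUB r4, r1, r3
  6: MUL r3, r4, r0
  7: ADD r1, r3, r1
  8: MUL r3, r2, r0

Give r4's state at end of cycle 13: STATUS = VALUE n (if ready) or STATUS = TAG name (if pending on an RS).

cycle 1: issue MUL r2<-Mul1 // r0:8,r1:4,r2:Mul1,r3:9,r4:8
cycle 2: issue ADD r3<-Add1 // r0:8,r1:4,r2:Mul1,r3:Add1,r4:8
cycle 3: issue ADD r3<-Add2 // r0:8,r1:4,r2:Mul1,r3:Add2,r4:8
cycle 4: CDB Add1=17; issue MUL r1<-Mul2 // r0:8,r1:Mul2,r2:Mul1,r3:Add2,r4:8
cycle 5: CDB Mul1=64; issue ADD r1<-Add1 // r0:8,r1:Add1,r2:64,r3:Add2,r4:8
cycle 6: CDB Add2=25; issue SUB r4<-Add2 // r0:8,r1:Add1,r2:64,r3:25,r4:Add2
cycle 7: CDB Add1=72; issue MUL r3<-Mul1 // r0:8,r1:72,r2:64,r3:Mul1,r4:Add2
cycle 8: CDB Mul2=64; issue ADD r1<-Add1 // r0:8,r1:Add1,r2:64,r3:Mul1,r4:Add2
cycle 9: CDB Add2=47; issue MUL r3<-Mul2 // r0:8,r1:Add1,r2:64,r3:Mul2,r4:47
cycle 10: - // r0:8,r1:Add1,r2:64,r3:Mul2,r4:47
cycle 11: - // r0:8,r1:Add1,r2:64,r3:Mul2,r4:47
cycle 12: - // r0:8,r1:Add1,r2:64,r3:Mul2,r4:47
cycle 13: CDB Mul1=376 // r0:8,r1:Add1,r2:64,r3:Mul2,r4:47

STATUS = VALUE 47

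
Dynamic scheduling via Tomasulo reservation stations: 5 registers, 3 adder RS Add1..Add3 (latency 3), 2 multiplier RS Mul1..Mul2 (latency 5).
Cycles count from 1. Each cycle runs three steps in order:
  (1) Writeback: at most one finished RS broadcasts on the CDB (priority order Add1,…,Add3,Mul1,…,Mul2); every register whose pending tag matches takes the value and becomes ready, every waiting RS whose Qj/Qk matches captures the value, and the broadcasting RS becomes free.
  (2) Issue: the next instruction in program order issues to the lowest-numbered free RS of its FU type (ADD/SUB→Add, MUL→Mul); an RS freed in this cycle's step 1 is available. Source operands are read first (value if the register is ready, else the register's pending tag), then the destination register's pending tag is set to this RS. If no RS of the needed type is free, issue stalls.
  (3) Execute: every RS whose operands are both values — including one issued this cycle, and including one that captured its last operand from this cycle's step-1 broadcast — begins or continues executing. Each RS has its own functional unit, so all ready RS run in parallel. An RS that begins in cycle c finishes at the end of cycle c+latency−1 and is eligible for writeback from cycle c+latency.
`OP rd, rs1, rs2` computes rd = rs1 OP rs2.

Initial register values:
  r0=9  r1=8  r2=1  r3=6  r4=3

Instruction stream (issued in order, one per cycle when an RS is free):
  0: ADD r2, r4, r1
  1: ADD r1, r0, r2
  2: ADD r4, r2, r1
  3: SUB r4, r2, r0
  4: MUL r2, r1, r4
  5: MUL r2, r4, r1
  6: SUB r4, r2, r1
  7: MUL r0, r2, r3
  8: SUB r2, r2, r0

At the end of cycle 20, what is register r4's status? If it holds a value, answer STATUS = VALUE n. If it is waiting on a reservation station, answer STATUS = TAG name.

STATUS = VALUE 20

c1: issue ADD r2<-Add1 | r0:9,r1:8,r2:Add1,r3:6,r4:3
c2: issue ADD r1<-Add2 | r0:9,r1:Add2,r2:Add1,r3:6,r4:3
c3: issue ADD r4<-Add3 | r0:9,r1:Add2,r2:Add1,r3:6,r4:Add3
c4: CDB Add1=11; issue SUB r4<-Add1 | r0:9,r1:Add2,r2:11,r3:6,r4:Add1
c5: issue MUL r2<-Mul1 | r0:9,r1:Add2,r2:Mul1,r3:6,r4:Add1
c6: issue MUL r2<-Mul2 | r0:9,r1:Add2,r2:Mul2,r3:6,r4:Add1
c7: CDB Add1=2; issue SUB r4<-Add1 | r0:9,r1:Add2,r2:Mul2,r3:6,r4:Add1
c8: CDB Add2=20; stall | r0:9,r1:20,r2:Mul2,r3:6,r4:Add1
c9: stall | r0:9,r1:20,r2:Mul2,r3:6,r4:Add1
c10: stall | r0:9,r1:20,r2:Mul2,r3:6,r4:Add1
c11: CDB Add3=31; stall | r0:9,r1:20,r2:Mul2,r3:6,r4:Add1
c12: stall | r0:9,r1:20,r2:Mul2,r3:6,r4:Add1
c13: CDB Mul1=40; issue MUL r0<-Mul1 | r0:Mul1,r1:20,r2:Mul2,r3:6,r4:Add1
c14: CDB Mul2=40; issue SUB r2<-Add2 | r0:Mul1,r1:20,r2:Add2,r3:6,r4:Add1
c15: - | r0:Mul1,r1:20,r2:Add2,r3:6,r4:Add1
c16: - | r0:Mul1,r1:20,r2:Add2,r3:6,r4:Add1
c17: CDB Add1=20 | r0:Mul1,r1:20,r2:Add2,r3:6,r4:20
c18: - | r0:Mul1,r1:20,r2:Add2,r3:6,r4:20
c19: CDB Mul1=240 | r0:240,r1:20,r2:Add2,r3:6,r4:20
c20: - | r0:240,r1:20,r2:Add2,r3:6,r4:20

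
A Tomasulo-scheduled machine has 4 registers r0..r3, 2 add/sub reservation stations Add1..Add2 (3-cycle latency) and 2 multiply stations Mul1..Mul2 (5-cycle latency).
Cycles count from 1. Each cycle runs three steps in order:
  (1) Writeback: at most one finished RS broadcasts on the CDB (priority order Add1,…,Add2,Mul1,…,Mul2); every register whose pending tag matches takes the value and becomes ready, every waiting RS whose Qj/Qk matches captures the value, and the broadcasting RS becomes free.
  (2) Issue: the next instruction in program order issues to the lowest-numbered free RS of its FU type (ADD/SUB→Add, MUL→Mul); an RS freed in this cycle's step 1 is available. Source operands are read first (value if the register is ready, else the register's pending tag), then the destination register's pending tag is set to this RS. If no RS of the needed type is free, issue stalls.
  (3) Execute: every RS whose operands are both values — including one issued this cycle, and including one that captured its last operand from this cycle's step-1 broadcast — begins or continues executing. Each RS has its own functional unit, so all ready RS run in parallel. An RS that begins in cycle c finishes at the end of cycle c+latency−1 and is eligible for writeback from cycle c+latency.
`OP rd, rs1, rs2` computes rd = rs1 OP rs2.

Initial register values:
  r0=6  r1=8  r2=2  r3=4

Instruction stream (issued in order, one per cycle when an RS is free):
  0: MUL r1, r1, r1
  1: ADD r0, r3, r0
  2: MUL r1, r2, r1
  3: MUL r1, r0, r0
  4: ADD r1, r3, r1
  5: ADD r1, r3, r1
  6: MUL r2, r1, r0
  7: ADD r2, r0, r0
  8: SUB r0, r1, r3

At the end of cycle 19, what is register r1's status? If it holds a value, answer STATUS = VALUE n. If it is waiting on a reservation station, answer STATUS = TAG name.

STATUS = VALUE 108

c1: issue MUL r1<-Mul1 | r0:6,r1:Mul1,r2:2,r3:4
c2: issue ADD r0<-Add1 | r0:Add1,r1:Mul1,r2:2,r3:4
c3: issue MUL r1<-Mul2 | r0:Add1,r1:Mul2,r2:2,r3:4
c4: stall | r0:Add1,r1:Mul2,r2:2,r3:4
c5: CDB Add1=10; stall | r0:10,r1:Mul2,r2:2,r3:4
c6: CDB Mul1=64; issue MUL r1<-Mul1 | r0:10,r1:Mul1,r2:2,r3:4
c7: issue ADD r1<-Add1 | r0:10,r1:Add1,r2:2,r3:4
c8: issue ADD r1<-Add2 | r0:10,r1:Add2,r2:2,r3:4
c9: stall | r0:10,r1:Add2,r2:2,r3:4
c10: stall | r0:10,r1:Add2,r2:2,r3:4
c11: CDB Mul1=100; issue MUL r2<-Mul1 | r0:10,r1:Add2,r2:Mul1,r3:4
c12: CDB Mul2=128; stall | r0:10,r1:Add2,r2:Mul1,r3:4
c13: stall | r0:10,r1:Add2,r2:Mul1,r3:4
c14: CDB Add1=104; issue ADD r2<-Add1 | r0:10,r1:Add2,r2:Add1,r3:4
c15: stall | r0:10,r1:Add2,r2:Add1,r3:4
c16: stall | r0:10,r1:Add2,r2:Add1,r3:4
c17: CDB Add1=20; issue SUB r0<-Add1 | r0:Add1,r1:Add2,r2:20,r3:4
c18: CDB Add2=108 | r0:Add1,r1:108,r2:20,r3:4
c19: - | r0:Add1,r1:108,r2:20,r3:4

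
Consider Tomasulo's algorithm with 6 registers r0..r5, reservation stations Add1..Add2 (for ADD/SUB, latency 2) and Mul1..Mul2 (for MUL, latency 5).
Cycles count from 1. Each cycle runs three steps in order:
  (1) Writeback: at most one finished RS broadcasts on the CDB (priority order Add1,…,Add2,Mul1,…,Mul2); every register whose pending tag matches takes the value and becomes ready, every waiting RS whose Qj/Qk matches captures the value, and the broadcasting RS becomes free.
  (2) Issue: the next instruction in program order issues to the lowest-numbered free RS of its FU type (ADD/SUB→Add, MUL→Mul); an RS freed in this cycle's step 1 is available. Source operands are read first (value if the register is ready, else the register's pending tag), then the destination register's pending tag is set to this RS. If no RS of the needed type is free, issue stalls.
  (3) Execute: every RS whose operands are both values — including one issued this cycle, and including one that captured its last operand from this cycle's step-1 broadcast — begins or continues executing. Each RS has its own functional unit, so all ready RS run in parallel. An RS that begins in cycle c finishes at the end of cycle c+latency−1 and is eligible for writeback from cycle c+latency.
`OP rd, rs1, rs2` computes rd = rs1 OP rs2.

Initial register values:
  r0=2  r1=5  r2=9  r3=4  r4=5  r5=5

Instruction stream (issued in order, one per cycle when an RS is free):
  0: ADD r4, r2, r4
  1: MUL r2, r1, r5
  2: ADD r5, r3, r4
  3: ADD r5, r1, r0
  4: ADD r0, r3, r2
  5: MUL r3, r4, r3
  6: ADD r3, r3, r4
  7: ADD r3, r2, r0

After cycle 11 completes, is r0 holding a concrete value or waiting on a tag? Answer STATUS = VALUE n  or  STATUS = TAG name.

c1: issue ADD r4<-Add1 | r0:2,r1:5,r2:9,r3:4,r4:Add1,r5:5
c2: issue MUL r2<-Mul1 | r0:2,r1:5,r2:Mul1,r3:4,r4:Add1,r5:5
c3: CDB Add1=14; issue ADD r5<-Add1 | r0:2,r1:5,r2:Mul1,r3:4,r4:14,r5:Add1
c4: issue ADD r5<-Add2 | r0:2,r1:5,r2:Mul1,r3:4,r4:14,r5:Add2
c5: CDB Add1=18; issue ADD r0<-Add1 | r0:Add1,r1:5,r2:Mul1,r3:4,r4:14,r5:Add2
c6: CDB Add2=7; issue MUL r3<-Mul2 | r0:Add1,r1:5,r2:Mul1,r3:Mul2,r4:14,r5:7
c7: CDB Mul1=25; issue ADD r3<-Add2 | r0:Add1,r1:5,r2:25,r3:Add2,r4:14,r5:7
c8: stall | r0:Add1,r1:5,r2:25,r3:Add2,r4:14,r5:7
c9: CDB Add1=29; issue ADD r3<-Add1 | r0:29,r1:5,r2:25,r3:Add1,r4:14,r5:7
c10: - | r0:29,r1:5,r2:25,r3:Add1,r4:14,r5:7
c11: CDB Add1=54 | r0:29,r1:5,r2:25,r3:54,r4:14,r5:7

STATUS = VALUE 29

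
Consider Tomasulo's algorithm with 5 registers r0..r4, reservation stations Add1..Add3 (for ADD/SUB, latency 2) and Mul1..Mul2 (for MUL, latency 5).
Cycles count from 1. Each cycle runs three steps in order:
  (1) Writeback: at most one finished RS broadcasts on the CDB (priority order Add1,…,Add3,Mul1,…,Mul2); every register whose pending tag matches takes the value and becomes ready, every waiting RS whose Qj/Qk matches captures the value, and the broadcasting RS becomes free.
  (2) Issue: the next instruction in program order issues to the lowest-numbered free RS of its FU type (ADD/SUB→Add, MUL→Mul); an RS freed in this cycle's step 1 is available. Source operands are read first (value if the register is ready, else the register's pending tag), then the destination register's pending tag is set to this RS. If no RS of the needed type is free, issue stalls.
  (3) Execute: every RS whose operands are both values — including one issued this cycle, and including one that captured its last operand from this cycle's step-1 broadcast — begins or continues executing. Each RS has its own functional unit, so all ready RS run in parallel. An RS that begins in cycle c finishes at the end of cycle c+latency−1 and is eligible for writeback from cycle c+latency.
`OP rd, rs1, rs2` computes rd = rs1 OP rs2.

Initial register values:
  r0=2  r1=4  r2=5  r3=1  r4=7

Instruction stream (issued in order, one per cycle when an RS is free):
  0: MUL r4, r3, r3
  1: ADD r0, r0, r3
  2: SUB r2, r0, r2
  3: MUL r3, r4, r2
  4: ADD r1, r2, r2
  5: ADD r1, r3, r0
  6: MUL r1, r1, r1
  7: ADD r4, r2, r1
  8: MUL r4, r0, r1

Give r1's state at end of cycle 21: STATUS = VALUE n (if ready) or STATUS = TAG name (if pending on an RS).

STATUS = VALUE 1

  c1: issue MUL r4<-Mul1  regs: r0:2,r1:4,r2:5,r3:1,r4:Mul1
  c2: issue ADD r0<-Add1  regs: r0:Add1,r1:4,r2:5,r3:1,r4:Mul1
  c3: issue SUB r2<-Add2  regs: r0:Add1,r1:4,r2:Add2,r3:1,r4:Mul1
  c4: CDB Add1=3; issue MUL r3<-Mul2  regs: r0:3,r1:4,r2:Add2,r3:Mul2,r4:Mul1
  c5: issue ADD r1<-Add1  regs: r0:3,r1:Add1,r2:Add2,r3:Mul2,r4:Mul1
  c6: CDB Add2=-2; issue ADD r1<-Add2  regs: r0:3,r1:Add2,r2:-2,r3:Mul2,r4:Mul1
  c7: CDB Mul1=1; issue MUL r1<-Mul1  regs: r0:3,r1:Mul1,r2:-2,r3:Mul2,r4:1
  c8: CDB Add1=-4; issue ADD r4<-Add1  regs: r0:3,r1:Mul1,r2:-2,r3:Mul2,r4:Add1
  c9: stall  regs: r0:3,r1:Mul1,r2:-2,r3:Mul2,r4:Add1
  c10: stall  regs: r0:3,r1:Mul1,r2:-2,r3:Mul2,r4:Add1
  c11: stall  regs: r0:3,r1:Mul1,r2:-2,r3:Mul2,r4:Add1
  c12: CDB Mul2=-2; issue MUL r4<-Mul2  regs: r0:3,r1:Mul1,r2:-2,r3:-2,r4:Mul2
  c13: -  regs: r0:3,r1:Mul1,r2:-2,r3:-2,r4:Mul2
  c14: CDB Add2=1  regs: r0:3,r1:Mul1,r2:-2,r3:-2,r4:Mul2
  c15: -  regs: r0:3,r1:Mul1,r2:-2,r3:-2,r4:Mul2
  c16: -  regs: r0:3,r1:Mul1,r2:-2,r3:-2,r4:Mul2
  c17: -  regs: r0:3,r1:Mul1,r2:-2,r3:-2,r4:Mul2
  c18: -  regs: r0:3,r1:Mul1,r2:-2,r3:-2,r4:Mul2
  c19: CDB Mul1=1  regs: r0:3,r1:1,r2:-2,r3:-2,r4:Mul2
  c20: -  regs: r0:3,r1:1,r2:-2,r3:-2,r4:Mul2
  c21: CDB Add1=-1  regs: r0:3,r1:1,r2:-2,r3:-2,r4:Mul2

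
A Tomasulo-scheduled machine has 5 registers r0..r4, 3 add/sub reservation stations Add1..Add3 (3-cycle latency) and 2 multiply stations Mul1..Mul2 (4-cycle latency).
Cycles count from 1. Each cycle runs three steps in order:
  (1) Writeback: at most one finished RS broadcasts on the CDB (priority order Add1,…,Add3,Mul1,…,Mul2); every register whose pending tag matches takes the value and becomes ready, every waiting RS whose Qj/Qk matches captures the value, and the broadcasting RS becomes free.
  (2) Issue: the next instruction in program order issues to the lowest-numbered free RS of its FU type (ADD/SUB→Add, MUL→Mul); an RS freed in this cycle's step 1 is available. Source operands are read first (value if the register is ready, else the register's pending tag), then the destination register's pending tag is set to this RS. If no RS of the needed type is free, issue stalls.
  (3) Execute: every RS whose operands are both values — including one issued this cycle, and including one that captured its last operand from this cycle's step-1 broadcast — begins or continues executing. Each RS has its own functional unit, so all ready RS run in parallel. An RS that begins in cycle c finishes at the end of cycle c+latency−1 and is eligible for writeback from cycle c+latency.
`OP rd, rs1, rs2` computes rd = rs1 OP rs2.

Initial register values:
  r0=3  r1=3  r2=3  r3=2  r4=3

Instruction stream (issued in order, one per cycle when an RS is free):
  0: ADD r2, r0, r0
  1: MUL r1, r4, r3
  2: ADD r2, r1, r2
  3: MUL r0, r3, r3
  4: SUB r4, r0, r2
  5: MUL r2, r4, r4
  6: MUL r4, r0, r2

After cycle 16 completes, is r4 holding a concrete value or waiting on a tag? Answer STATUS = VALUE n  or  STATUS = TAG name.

c1: issue ADD r2<-Add1 | r0:3,r1:3,r2:Add1,r3:2,r4:3
c2: issue MUL r1<-Mul1 | r0:3,r1:Mul1,r2:Add1,r3:2,r4:3
c3: issue ADD r2<-Add2 | r0:3,r1:Mul1,r2:Add2,r3:2,r4:3
c4: CDB Add1=6; issue MUL r0<-Mul2 | r0:Mul2,r1:Mul1,r2:Add2,r3:2,r4:3
c5: issue SUB r4<-Add1 | r0:Mul2,r1:Mul1,r2:Add2,r3:2,r4:Add1
c6: CDB Mul1=6; issue MUL r2<-Mul1 | r0:Mul2,r1:6,r2:Mul1,r3:2,r4:Add1
c7: stall | r0:Mul2,r1:6,r2:Mul1,r3:2,r4:Add1
c8: CDB Mul2=4; issue MUL r4<-Mul2 | r0:4,r1:6,r2:Mul1,r3:2,r4:Mul2
c9: CDB Add2=12 | r0:4,r1:6,r2:Mul1,r3:2,r4:Mul2
c10: - | r0:4,r1:6,r2:Mul1,r3:2,r4:Mul2
c11: - | r0:4,r1:6,r2:Mul1,r3:2,r4:Mul2
c12: CDB Add1=-8 | r0:4,r1:6,r2:Mul1,r3:2,r4:Mul2
c13: - | r0:4,r1:6,r2:Mul1,r3:2,r4:Mul2
c14: - | r0:4,r1:6,r2:Mul1,r3:2,r4:Mul2
c15: - | r0:4,r1:6,r2:Mul1,r3:2,r4:Mul2
c16: CDB Mul1=64 | r0:4,r1:6,r2:64,r3:2,r4:Mul2

STATUS = TAG Mul2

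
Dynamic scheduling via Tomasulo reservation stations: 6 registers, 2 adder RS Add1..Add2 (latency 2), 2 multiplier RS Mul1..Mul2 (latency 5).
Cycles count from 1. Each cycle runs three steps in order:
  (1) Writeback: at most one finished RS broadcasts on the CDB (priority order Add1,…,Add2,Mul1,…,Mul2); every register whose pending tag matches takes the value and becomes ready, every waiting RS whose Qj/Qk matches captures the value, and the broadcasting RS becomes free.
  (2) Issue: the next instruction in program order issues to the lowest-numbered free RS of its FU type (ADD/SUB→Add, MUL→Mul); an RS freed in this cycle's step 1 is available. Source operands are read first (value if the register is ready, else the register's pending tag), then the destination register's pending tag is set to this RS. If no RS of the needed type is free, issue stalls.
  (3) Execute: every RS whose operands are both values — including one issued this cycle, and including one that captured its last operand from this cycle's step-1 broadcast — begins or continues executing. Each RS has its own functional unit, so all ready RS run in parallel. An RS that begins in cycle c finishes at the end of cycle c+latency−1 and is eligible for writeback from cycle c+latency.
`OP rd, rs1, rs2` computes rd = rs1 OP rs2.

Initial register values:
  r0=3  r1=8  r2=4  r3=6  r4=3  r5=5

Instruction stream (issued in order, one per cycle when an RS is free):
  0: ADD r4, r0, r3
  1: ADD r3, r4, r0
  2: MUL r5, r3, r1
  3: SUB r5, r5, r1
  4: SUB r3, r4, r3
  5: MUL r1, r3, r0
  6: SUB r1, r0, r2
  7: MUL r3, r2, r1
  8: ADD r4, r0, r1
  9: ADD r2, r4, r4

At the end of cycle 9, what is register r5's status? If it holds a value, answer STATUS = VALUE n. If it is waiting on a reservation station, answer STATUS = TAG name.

STATUS = TAG Add1

cycle 1: issue ADD r4<-Add1 // r0:3,r1:8,r2:4,r3:6,r4:Add1,r5:5
cycle 2: issue ADD r3<-Add2 // r0:3,r1:8,r2:4,r3:Add2,r4:Add1,r5:5
cycle 3: CDB Add1=9; issue MUL r5<-Mul1 // r0:3,r1:8,r2:4,r3:Add2,r4:9,r5:Mul1
cycle 4: issue SUB r5<-Add1 // r0:3,r1:8,r2:4,r3:Add2,r4:9,r5:Add1
cycle 5: CDB Add2=12; issue SUB r3<-Add2 // r0:3,r1:8,r2:4,r3:Add2,r4:9,r5:Add1
cycle 6: issue MUL r1<-Mul2 // r0:3,r1:Mul2,r2:4,r3:Add2,r4:9,r5:Add1
cycle 7: CDB Add2=-3; issue SUB r1<-Add2 // r0:3,r1:Add2,r2:4,r3:-3,r4:9,r5:Add1
cycle 8: stall // r0:3,r1:Add2,r2:4,r3:-3,r4:9,r5:Add1
cycle 9: CDB Add2=-1; stall // r0:3,r1:-1,r2:4,r3:-3,r4:9,r5:Add1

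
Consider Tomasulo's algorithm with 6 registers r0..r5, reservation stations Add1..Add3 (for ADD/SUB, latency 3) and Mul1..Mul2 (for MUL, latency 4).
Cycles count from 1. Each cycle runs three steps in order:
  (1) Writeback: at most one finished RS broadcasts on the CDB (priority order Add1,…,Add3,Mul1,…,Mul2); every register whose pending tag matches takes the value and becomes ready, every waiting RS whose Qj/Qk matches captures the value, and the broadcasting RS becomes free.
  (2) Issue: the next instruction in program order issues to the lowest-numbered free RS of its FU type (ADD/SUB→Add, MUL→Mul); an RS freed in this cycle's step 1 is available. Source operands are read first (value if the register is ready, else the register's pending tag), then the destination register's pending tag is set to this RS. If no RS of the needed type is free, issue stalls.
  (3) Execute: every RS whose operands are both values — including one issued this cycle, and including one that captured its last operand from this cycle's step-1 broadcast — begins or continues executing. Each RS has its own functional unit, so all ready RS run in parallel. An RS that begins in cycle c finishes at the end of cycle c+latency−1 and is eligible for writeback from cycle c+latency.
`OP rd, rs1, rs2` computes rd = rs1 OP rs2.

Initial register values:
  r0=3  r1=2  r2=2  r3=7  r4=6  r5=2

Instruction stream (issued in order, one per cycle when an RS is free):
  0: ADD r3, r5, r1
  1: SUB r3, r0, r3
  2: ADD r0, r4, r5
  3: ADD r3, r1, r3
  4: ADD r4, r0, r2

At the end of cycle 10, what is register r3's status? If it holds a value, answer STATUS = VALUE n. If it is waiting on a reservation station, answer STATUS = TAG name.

STATUS = VALUE 1

  c1: issue ADD r3<-Add1  regs: r0:3,r1:2,r2:2,r3:Add1,r4:6,r5:2
  c2: issue SUB r3<-Add2  regs: r0:3,r1:2,r2:2,r3:Add2,r4:6,r5:2
  c3: issue ADD r0<-Add3  regs: r0:Add3,r1:2,r2:2,r3:Add2,r4:6,r5:2
  c4: CDB Add1=4; issue ADD r3<-Add1  regs: r0:Add3,r1:2,r2:2,r3:Add1,r4:6,r5:2
  c5: stall  regs: r0:Add3,r1:2,r2:2,r3:Add1,r4:6,r5:2
  c6: CDB Add3=8; issue ADD r4<-Add3  regs: r0:8,r1:2,r2:2,r3:Add1,r4:Add3,r5:2
  c7: CDB Add2=-1  regs: r0:8,r1:2,r2:2,r3:Add1,r4:Add3,r5:2
  c8: -  regs: r0:8,r1:2,r2:2,r3:Add1,r4:Add3,r5:2
  c9: CDB Add3=10  regs: r0:8,r1:2,r2:2,r3:Add1,r4:10,r5:2
  c10: CDB Add1=1  regs: r0:8,r1:2,r2:2,r3:1,r4:10,r5:2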